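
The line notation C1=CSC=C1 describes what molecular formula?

Heavy atoms from the SMILES: 4 C, 1 S.
Implicit hydrogens by atom environment:
  4 × C (aromatic): 1 H each → 4
  1 × S (aromatic): no H
  Total hydrogens = 4.
Molecular formula: C4H4S

C4H4S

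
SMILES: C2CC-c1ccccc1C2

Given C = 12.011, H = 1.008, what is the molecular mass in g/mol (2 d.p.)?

Molecular formula: C10H12.
M = 10×12.011 + 12×1.008 = 132.21 g/mol.

132.21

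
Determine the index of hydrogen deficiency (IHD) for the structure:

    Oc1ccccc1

Molecular formula from the SMILES: C6H6O.
DoU = (2C + 2 + N − H − X)/2 = (2·6 + 2 + 0 − 6 − 0)/2 = 8/2 = 4.
(Structurally: 1 ring(s) + 3 π bond(s) = 4.)

4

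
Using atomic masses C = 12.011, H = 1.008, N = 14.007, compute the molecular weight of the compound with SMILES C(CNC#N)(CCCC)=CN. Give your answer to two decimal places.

153.23

Molecular formula: C8H15N3.
M = 8×12.011 + 15×1.008 + 3×14.007 = 153.23 g/mol.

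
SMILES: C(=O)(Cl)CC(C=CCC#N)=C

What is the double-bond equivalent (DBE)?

5

Molecular formula from the SMILES: C8H8ClNO.
DoU = (2C + 2 + N − H − X)/2 = (2·8 + 2 + 1 − 8 − 1)/2 = 10/2 = 5.
(Structurally: 0 ring(s) + 5 π bond(s) = 5.)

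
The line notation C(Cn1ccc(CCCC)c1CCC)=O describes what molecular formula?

C13H21NO

Heavy atoms from the SMILES: 13 C, 1 N, 1 O.
Implicit hydrogens by atom environment:
  6 × C: 2 H each → 12
  2 × C: 3 H each → 6
  2 × C (aromatic): 1 H each → 2
  2 × C (aromatic): no H
  1 × C: 1 H
  1 × N (aromatic): no H
  1 × O: no H
  Total hydrogens = 21.
Molecular formula: C13H21NO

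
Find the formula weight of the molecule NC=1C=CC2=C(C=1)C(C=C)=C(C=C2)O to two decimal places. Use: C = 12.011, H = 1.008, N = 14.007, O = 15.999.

185.23

Molecular formula: C12H11NO.
M = 12×12.011 + 11×1.008 + 1×14.007 + 1×15.999 = 185.23 g/mol.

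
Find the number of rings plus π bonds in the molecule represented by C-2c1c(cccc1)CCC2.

5

Molecular formula from the SMILES: C10H12.
DoU = (2C + 2 + N − H − X)/2 = (2·10 + 2 + 0 − 12 − 0)/2 = 10/2 = 5.
(Structurally: 2 ring(s) + 3 π bond(s) = 5.)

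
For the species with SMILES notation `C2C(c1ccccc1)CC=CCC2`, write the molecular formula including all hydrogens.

Heavy atoms from the SMILES: 13 C.
Implicit hydrogens by atom environment:
  5 × C (aromatic): 1 H each → 5
  4 × C: 2 H each → 8
  3 × C: 1 H each → 3
  1 × C (aromatic): no H
  Total hydrogens = 16.
Molecular formula: C13H16

C13H16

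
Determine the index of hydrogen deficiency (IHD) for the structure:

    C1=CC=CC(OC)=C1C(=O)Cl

5

Molecular formula from the SMILES: C8H7ClO2.
DoU = (2C + 2 + N − H − X)/2 = (2·8 + 2 + 0 − 7 − 1)/2 = 10/2 = 5.
(Structurally: 1 ring(s) + 4 π bond(s) = 5.)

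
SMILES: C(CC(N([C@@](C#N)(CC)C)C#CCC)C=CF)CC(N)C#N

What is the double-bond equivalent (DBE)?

Molecular formula from the SMILES: C17H25FN4.
DoU = (2C + 2 + N − H − X)/2 = (2·17 + 2 + 4 − 25 − 1)/2 = 14/2 = 7.
(Structurally: 0 ring(s) + 7 π bond(s) = 7.)

7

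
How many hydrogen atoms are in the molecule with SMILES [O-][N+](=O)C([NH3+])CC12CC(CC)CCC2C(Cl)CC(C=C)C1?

28

Hydrogens are implicit in SMILES; fill each atom to its normal valence:
  8 × C: 2 H each → 16
  6 × C: 1 H each → 6
  1 × C: 3 H
  1 × C: no H
  1 × Cl: no H
  1 × N (charge +1): 3 H
  1 × N (charge +1): no H
  1 × O: no H
  1 × O (charge -1): no H
  Total hydrogens = 28.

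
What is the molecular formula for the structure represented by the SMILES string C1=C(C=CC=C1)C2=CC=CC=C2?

C12H10

Heavy atoms from the SMILES: 12 C.
Implicit hydrogens by atom environment:
  10 × C (aromatic): 1 H each → 10
  2 × C (aromatic): no H
  Total hydrogens = 10.
Molecular formula: C12H10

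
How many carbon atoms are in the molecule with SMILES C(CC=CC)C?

The symbol for carbon appears 6 times in the SMILES.

6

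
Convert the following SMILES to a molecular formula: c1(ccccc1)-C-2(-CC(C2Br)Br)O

C10H10Br2O

Heavy atoms from the SMILES: 2 Br, 10 C, 1 O.
Implicit hydrogens by atom environment:
  5 × C (aromatic): 1 H each → 5
  2 × Br: no H
  2 × C: 1 H each → 2
  1 × C: 2 H
  1 × C: no H
  1 × C (aromatic): no H
  1 × O: 1 H
  Total hydrogens = 10.
Molecular formula: C10H10Br2O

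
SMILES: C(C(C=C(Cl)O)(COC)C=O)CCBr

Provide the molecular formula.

C9H14BrClO3

Heavy atoms from the SMILES: 1 Br, 9 C, 1 Cl, 3 O.
Implicit hydrogens by atom environment:
  4 × C: 2 H each → 8
  2 × C: 1 H each → 2
  2 × C: no H
  2 × O: no H
  1 × Br: no H
  1 × C: 3 H
  1 × Cl: no H
  1 × O: 1 H
  Total hydrogens = 14.
Molecular formula: C9H14BrClO3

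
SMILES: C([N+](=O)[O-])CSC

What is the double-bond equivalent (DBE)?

1

Molecular formula from the SMILES: C3H7NO2S.
DoU = (2C + 2 + N − H − X)/2 = (2·3 + 2 + 1 − 7 − 0)/2 = 2/2 = 1.
(Structurally: 0 ring(s) + 1 π bond(s) = 1.)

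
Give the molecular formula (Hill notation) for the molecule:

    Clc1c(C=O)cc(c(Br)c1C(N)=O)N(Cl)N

Heavy atoms from the SMILES: 1 Br, 8 C, 2 Cl, 3 N, 2 O.
Implicit hydrogens by atom environment:
  5 × C (aromatic): no H
  2 × Cl: no H
  2 × N: 2 H each → 4
  2 × O: no H
  1 × Br: no H
  1 × C (aromatic): 1 H
  1 × C: 1 H
  1 × C: no H
  1 × N: no H
  Total hydrogens = 6.
Molecular formula: C8H6BrCl2N3O2

C8H6BrCl2N3O2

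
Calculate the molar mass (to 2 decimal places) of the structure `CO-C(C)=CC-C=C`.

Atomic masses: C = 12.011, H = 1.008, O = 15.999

Molecular formula: C7H12O.
M = 7×12.011 + 12×1.008 + 1×15.999 = 112.17 g/mol.

112.17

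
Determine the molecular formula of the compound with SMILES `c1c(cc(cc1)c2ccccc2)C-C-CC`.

C16H18

Heavy atoms from the SMILES: 16 C.
Implicit hydrogens by atom environment:
  9 × C (aromatic): 1 H each → 9
  3 × C: 2 H each → 6
  3 × C (aromatic): no H
  1 × C: 3 H
  Total hydrogens = 18.
Molecular formula: C16H18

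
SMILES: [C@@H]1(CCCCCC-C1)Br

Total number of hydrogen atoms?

15

Hydrogens are implicit in SMILES; fill each atom to its normal valence:
  7 × C: 2 H each → 14
  1 × Br: no H
  1 × C: 1 H
  Total hydrogens = 15.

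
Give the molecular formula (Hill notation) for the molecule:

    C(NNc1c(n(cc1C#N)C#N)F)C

Heavy atoms from the SMILES: 8 C, 1 F, 5 N.
Implicit hydrogens by atom environment:
  3 × C (aromatic): no H
  2 × C: no H
  2 × N: 1 H each → 2
  2 × N: no H
  1 × C: 3 H
  1 × C: 2 H
  1 × C (aromatic): 1 H
  1 × F: no H
  1 × N (aromatic): no H
  Total hydrogens = 8.
Molecular formula: C8H8FN5

C8H8FN5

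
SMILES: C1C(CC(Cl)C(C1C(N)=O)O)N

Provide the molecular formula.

C7H13ClN2O2

Heavy atoms from the SMILES: 7 C, 1 Cl, 2 N, 2 O.
Implicit hydrogens by atom environment:
  4 × C: 1 H each → 4
  2 × C: 2 H each → 4
  2 × N: 2 H each → 4
  1 × C: no H
  1 × Cl: no H
  1 × O: 1 H
  1 × O: no H
  Total hydrogens = 13.
Molecular formula: C7H13ClN2O2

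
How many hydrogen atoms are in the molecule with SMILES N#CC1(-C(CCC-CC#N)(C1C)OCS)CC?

Hydrogens are implicit in SMILES; fill each atom to its normal valence:
  6 × C: 2 H each → 12
  4 × C: no H
  2 × C: 3 H each → 6
  2 × N: no H
  1 × C: 1 H
  1 × O: no H
  1 × S: 1 H
  Total hydrogens = 20.

20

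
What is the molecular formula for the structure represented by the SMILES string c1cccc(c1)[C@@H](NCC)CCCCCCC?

C16H27N

Heavy atoms from the SMILES: 16 C, 1 N.
Implicit hydrogens by atom environment:
  7 × C: 2 H each → 14
  5 × C (aromatic): 1 H each → 5
  2 × C: 3 H each → 6
  1 × C: 1 H
  1 × C (aromatic): no H
  1 × N: 1 H
  Total hydrogens = 27.
Molecular formula: C16H27N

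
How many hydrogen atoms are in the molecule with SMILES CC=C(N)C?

9

Hydrogens are implicit in SMILES; fill each atom to its normal valence:
  2 × C: 3 H each → 6
  1 × C: 1 H
  1 × C: no H
  1 × N: 2 H
  Total hydrogens = 9.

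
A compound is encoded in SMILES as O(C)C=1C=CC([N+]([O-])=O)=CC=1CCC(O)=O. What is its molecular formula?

Heavy atoms from the SMILES: 10 C, 1 N, 5 O.
Implicit hydrogens by atom environment:
  3 × C (aromatic): 1 H each → 3
  3 × C (aromatic): no H
  3 × O: no H
  2 × C: 2 H each → 4
  1 × C: 3 H
  1 × C: no H
  1 × N (charge +1): no H
  1 × O: 1 H
  1 × O (charge -1): no H
  Total hydrogens = 11.
Molecular formula: C10H11NO5

C10H11NO5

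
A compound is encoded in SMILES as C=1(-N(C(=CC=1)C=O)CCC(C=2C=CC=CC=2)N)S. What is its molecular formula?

Heavy atoms from the SMILES: 14 C, 2 N, 1 O, 1 S.
Implicit hydrogens by atom environment:
  7 × C (aromatic): 1 H each → 7
  3 × C (aromatic): no H
  2 × C: 2 H each → 4
  2 × C: 1 H each → 2
  1 × N: 2 H
  1 × N (aromatic): no H
  1 × O: no H
  1 × S: 1 H
  Total hydrogens = 16.
Molecular formula: C14H16N2OS

C14H16N2OS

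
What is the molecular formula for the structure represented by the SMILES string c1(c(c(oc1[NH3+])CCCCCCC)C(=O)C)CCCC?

C17H30NO2+

Heavy atoms from the SMILES: 17 C, 1 N, 2 O.
Implicit hydrogens by atom environment:
  9 × C: 2 H each → 18
  4 × C (aromatic): no H
  3 × C: 3 H each → 9
  1 × C: no H
  1 × N (charge +1): 3 H
  1 × O (aromatic): no H
  1 × O: no H
  Total hydrogens = 30.
Net charge +1.
Molecular formula: C17H30NO2+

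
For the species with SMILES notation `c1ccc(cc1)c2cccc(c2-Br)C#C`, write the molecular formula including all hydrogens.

C14H9Br

Heavy atoms from the SMILES: 1 Br, 14 C.
Implicit hydrogens by atom environment:
  8 × C (aromatic): 1 H each → 8
  4 × C (aromatic): no H
  1 × Br: no H
  1 × C: 1 H
  1 × C: no H
  Total hydrogens = 9.
Molecular formula: C14H9Br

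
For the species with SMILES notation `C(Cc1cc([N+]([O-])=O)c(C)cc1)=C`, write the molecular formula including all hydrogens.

Heavy atoms from the SMILES: 10 C, 1 N, 2 O.
Implicit hydrogens by atom environment:
  3 × C (aromatic): 1 H each → 3
  3 × C (aromatic): no H
  2 × C: 2 H each → 4
  1 × C: 3 H
  1 × C: 1 H
  1 × N (charge +1): no H
  1 × O: no H
  1 × O (charge -1): no H
  Total hydrogens = 11.
Molecular formula: C10H11NO2

C10H11NO2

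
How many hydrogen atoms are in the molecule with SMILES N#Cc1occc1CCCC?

Hydrogens are implicit in SMILES; fill each atom to its normal valence:
  3 × C: 2 H each → 6
  2 × C (aromatic): 1 H each → 2
  2 × C (aromatic): no H
  1 × C: 3 H
  1 × C: no H
  1 × N: no H
  1 × O (aromatic): no H
  Total hydrogens = 11.

11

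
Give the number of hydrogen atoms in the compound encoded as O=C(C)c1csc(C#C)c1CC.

10

Hydrogens are implicit in SMILES; fill each atom to its normal valence:
  3 × C (aromatic): no H
  2 × C: 3 H each → 6
  2 × C: no H
  1 × C: 2 H
  1 × C (aromatic): 1 H
  1 × C: 1 H
  1 × O: no H
  1 × S (aromatic): no H
  Total hydrogens = 10.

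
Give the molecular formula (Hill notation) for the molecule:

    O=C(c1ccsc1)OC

Heavy atoms from the SMILES: 6 C, 2 O, 1 S.
Implicit hydrogens by atom environment:
  3 × C (aromatic): 1 H each → 3
  2 × O: no H
  1 × C: 3 H
  1 × C (aromatic): no H
  1 × C: no H
  1 × S (aromatic): no H
  Total hydrogens = 6.
Molecular formula: C6H6O2S

C6H6O2S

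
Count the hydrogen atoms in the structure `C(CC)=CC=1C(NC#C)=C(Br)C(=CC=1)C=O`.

Hydrogens are implicit in SMILES; fill each atom to its normal valence:
  4 × C: 1 H each → 4
  4 × C (aromatic): no H
  2 × C (aromatic): 1 H each → 2
  1 × Br: no H
  1 × C: 3 H
  1 × C: 2 H
  1 × C: no H
  1 × N: 1 H
  1 × O: no H
  Total hydrogens = 12.

12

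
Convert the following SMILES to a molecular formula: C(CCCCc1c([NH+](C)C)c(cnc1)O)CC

Heavy atoms from the SMILES: 14 C, 2 N, 1 O.
Implicit hydrogens by atom environment:
  6 × C: 2 H each → 12
  3 × C: 3 H each → 9
  3 × C (aromatic): no H
  2 × C (aromatic): 1 H each → 2
  1 × N (charge +1): 1 H
  1 × N (aromatic): no H
  1 × O: 1 H
  Total hydrogens = 25.
Net charge +1.
Molecular formula: C14H25N2O+

C14H25N2O+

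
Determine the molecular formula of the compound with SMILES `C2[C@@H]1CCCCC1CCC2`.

Heavy atoms from the SMILES: 10 C.
Implicit hydrogens by atom environment:
  8 × C: 2 H each → 16
  2 × C: 1 H each → 2
  Total hydrogens = 18.
Molecular formula: C10H18

C10H18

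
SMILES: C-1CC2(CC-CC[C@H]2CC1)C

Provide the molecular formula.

Heavy atoms from the SMILES: 11 C.
Implicit hydrogens by atom environment:
  8 × C: 2 H each → 16
  1 × C: 3 H
  1 × C: 1 H
  1 × C: no H
  Total hydrogens = 20.
Molecular formula: C11H20

C11H20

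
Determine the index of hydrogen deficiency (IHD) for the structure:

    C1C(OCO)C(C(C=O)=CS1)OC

3

Molecular formula from the SMILES: C8H12O4S.
DoU = (2C + 2 + N − H − X)/2 = (2·8 + 2 + 0 − 12 − 0)/2 = 6/2 = 3.
(Structurally: 1 ring(s) + 2 π bond(s) = 3.)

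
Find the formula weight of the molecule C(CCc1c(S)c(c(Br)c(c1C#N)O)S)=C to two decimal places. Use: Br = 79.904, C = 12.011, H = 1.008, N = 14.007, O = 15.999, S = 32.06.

Molecular formula: C11H10BrNOS2.
M = 1×79.904 + 11×12.011 + 10×1.008 + 1×14.007 + 1×15.999 + 2×32.06 = 316.23 g/mol.

316.23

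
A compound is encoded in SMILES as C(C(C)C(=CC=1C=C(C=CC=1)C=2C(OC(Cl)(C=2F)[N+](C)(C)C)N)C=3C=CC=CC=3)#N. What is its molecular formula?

C24H26ClFN3O+

Heavy atoms from the SMILES: 24 C, 1 Cl, 1 F, 3 N, 1 O.
Implicit hydrogens by atom environment:
  9 × C (aromatic): 1 H each → 9
  5 × C: no H
  4 × C: 3 H each → 12
  3 × C: 1 H each → 3
  3 × C (aromatic): no H
  1 × Cl: no H
  1 × F: no H
  1 × N: 2 H
  1 × N (charge +1): no H
  1 × N: no H
  1 × O: no H
  Total hydrogens = 26.
Net charge +1.
Molecular formula: C24H26ClFN3O+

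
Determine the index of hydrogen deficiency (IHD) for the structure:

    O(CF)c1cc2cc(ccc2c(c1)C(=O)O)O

8

Molecular formula from the SMILES: C12H9FO4.
DoU = (2C + 2 + N − H − X)/2 = (2·12 + 2 + 0 − 9 − 1)/2 = 16/2 = 8.
(Structurally: 2 ring(s) + 6 π bond(s) = 8.)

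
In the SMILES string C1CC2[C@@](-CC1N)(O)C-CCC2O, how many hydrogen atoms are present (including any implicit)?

19

Hydrogens are implicit in SMILES; fill each atom to its normal valence:
  6 × C: 2 H each → 12
  3 × C: 1 H each → 3
  2 × O: 1 H each → 2
  1 × C: no H
  1 × N: 2 H
  Total hydrogens = 19.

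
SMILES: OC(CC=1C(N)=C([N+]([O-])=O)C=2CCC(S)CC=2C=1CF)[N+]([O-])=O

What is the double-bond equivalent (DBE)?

Molecular formula from the SMILES: C13H16FN3O5S.
DoU = (2C + 2 + N − H − X)/2 = (2·13 + 2 + 3 − 16 − 1)/2 = 14/2 = 7.
(Structurally: 2 ring(s) + 5 π bond(s) = 7.)

7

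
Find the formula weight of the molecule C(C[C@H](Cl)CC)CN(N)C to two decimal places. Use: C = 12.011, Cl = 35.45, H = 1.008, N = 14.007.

Molecular formula: C7H17ClN2.
M = 7×12.011 + 1×35.45 + 17×1.008 + 2×14.007 = 164.68 g/mol.

164.68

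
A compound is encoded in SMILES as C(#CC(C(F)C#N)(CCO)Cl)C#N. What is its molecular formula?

Heavy atoms from the SMILES: 8 C, 1 Cl, 1 F, 2 N, 1 O.
Implicit hydrogens by atom environment:
  5 × C: no H
  2 × C: 2 H each → 4
  2 × N: no H
  1 × C: 1 H
  1 × Cl: no H
  1 × F: no H
  1 × O: 1 H
  Total hydrogens = 6.
Molecular formula: C8H6ClFN2O

C8H6ClFN2O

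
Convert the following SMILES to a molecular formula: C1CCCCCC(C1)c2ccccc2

C14H20

Heavy atoms from the SMILES: 14 C.
Implicit hydrogens by atom environment:
  7 × C: 2 H each → 14
  5 × C (aromatic): 1 H each → 5
  1 × C: 1 H
  1 × C (aromatic): no H
  Total hydrogens = 20.
Molecular formula: C14H20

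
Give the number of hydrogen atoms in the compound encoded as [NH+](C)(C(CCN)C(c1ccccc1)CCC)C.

27

Hydrogens are implicit in SMILES; fill each atom to its normal valence:
  5 × C (aromatic): 1 H each → 5
  4 × C: 2 H each → 8
  3 × C: 3 H each → 9
  2 × C: 1 H each → 2
  1 × C (aromatic): no H
  1 × N: 2 H
  1 × N (charge +1): 1 H
  Total hydrogens = 27.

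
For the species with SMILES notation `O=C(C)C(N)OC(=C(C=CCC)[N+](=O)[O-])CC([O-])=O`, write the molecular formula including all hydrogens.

C11H15N2O6-

Heavy atoms from the SMILES: 11 C, 2 N, 6 O.
Implicit hydrogens by atom environment:
  4 × C: no H
  4 × O: no H
  3 × C: 1 H each → 3
  2 × C: 3 H each → 6
  2 × C: 2 H each → 4
  2 × O (charge -1): no H
  1 × N: 2 H
  1 × N (charge +1): no H
  Total hydrogens = 15.
Net charge -1.
Molecular formula: C11H15N2O6-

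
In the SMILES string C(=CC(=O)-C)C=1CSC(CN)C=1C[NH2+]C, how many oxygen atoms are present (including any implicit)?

The symbol for oxygen appears 1 time in the SMILES.

1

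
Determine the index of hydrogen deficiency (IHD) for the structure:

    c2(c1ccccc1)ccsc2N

7

Molecular formula from the SMILES: C10H9NS.
DoU = (2C + 2 + N − H − X)/2 = (2·10 + 2 + 1 − 9 − 0)/2 = 14/2 = 7.
(Structurally: 2 ring(s) + 5 π bond(s) = 7.)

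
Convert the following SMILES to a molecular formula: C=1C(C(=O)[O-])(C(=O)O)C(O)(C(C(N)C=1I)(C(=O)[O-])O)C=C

Heavy atoms from the SMILES: 11 C, 1 I, 1 N, 8 O.
Implicit hydrogens by atom environment:
  7 × C: no H
  3 × C: 1 H each → 3
  3 × O: 1 H each → 3
  3 × O: no H
  2 × O (charge -1): no H
  1 × C: 2 H
  1 × I: no H
  1 × N: 2 H
  Total hydrogens = 10.
Net charge -2.
Molecular formula: [C11H10INO8]2-

[C11H10INO8]2-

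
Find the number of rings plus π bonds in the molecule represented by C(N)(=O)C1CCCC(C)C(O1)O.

Molecular formula from the SMILES: C8H15NO3.
DoU = (2C + 2 + N − H − X)/2 = (2·8 + 2 + 1 − 15 − 0)/2 = 4/2 = 2.
(Structurally: 1 ring(s) + 1 π bond(s) = 2.)

2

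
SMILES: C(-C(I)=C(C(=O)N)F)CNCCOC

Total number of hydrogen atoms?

14

Hydrogens are implicit in SMILES; fill each atom to its normal valence:
  4 × C: 2 H each → 8
  3 × C: no H
  2 × O: no H
  1 × C: 3 H
  1 × F: no H
  1 × I: no H
  1 × N: 2 H
  1 × N: 1 H
  Total hydrogens = 14.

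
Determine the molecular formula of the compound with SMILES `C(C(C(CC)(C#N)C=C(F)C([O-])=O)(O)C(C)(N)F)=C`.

Heavy atoms from the SMILES: 12 C, 2 F, 2 N, 3 O.
Implicit hydrogens by atom environment:
  6 × C: no H
  2 × C: 3 H each → 6
  2 × C: 2 H each → 4
  2 × C: 1 H each → 2
  2 × F: no H
  1 × N: 2 H
  1 × N: no H
  1 × O: 1 H
  1 × O: no H
  1 × O (charge -1): no H
  Total hydrogens = 15.
Net charge -1.
Molecular formula: C12H15F2N2O3-

C12H15F2N2O3-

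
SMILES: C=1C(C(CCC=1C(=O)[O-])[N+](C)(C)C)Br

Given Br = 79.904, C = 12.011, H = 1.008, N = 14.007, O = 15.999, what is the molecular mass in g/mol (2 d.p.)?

262.15

Molecular formula: C10H16BrNO2.
M = 1×79.904 + 10×12.011 + 16×1.008 + 1×14.007 + 2×15.999 = 262.15 g/mol.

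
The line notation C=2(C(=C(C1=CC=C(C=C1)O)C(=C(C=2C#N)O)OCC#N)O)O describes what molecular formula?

Heavy atoms from the SMILES: 15 C, 2 N, 5 O.
Implicit hydrogens by atom environment:
  8 × C (aromatic): no H
  4 × C (aromatic): 1 H each → 4
  4 × O: 1 H each → 4
  2 × C: no H
  2 × N: no H
  1 × C: 2 H
  1 × O: no H
  Total hydrogens = 10.
Molecular formula: C15H10N2O5

C15H10N2O5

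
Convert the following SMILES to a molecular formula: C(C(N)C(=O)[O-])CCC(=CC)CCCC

Heavy atoms from the SMILES: 12 C, 1 N, 2 O.
Implicit hydrogens by atom environment:
  6 × C: 2 H each → 12
  2 × C: 3 H each → 6
  2 × C: 1 H each → 2
  2 × C: no H
  1 × N: 2 H
  1 × O: no H
  1 × O (charge -1): no H
  Total hydrogens = 22.
Net charge -1.
Molecular formula: C12H22NO2-

C12H22NO2-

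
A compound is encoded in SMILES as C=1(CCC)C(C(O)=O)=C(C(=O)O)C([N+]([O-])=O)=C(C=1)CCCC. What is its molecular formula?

Heavy atoms from the SMILES: 15 C, 1 N, 6 O.
Implicit hydrogens by atom environment:
  5 × C: 2 H each → 10
  5 × C (aromatic): no H
  3 × O: no H
  2 × C: 3 H each → 6
  2 × C: no H
  2 × O: 1 H each → 2
  1 × C (aromatic): 1 H
  1 × N (charge +1): no H
  1 × O (charge -1): no H
  Total hydrogens = 19.
Molecular formula: C15H19NO6

C15H19NO6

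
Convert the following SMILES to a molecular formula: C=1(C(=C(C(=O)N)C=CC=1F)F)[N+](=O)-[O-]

C7H4F2N2O3

Heavy atoms from the SMILES: 7 C, 2 F, 2 N, 3 O.
Implicit hydrogens by atom environment:
  4 × C (aromatic): no H
  2 × C (aromatic): 1 H each → 2
  2 × F: no H
  2 × O: no H
  1 × C: no H
  1 × N: 2 H
  1 × N (charge +1): no H
  1 × O (charge -1): no H
  Total hydrogens = 4.
Molecular formula: C7H4F2N2O3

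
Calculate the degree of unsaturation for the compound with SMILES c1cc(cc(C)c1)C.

4

Molecular formula from the SMILES: C8H10.
DoU = (2C + 2 + N − H − X)/2 = (2·8 + 2 + 0 − 10 − 0)/2 = 8/2 = 4.
(Structurally: 1 ring(s) + 3 π bond(s) = 4.)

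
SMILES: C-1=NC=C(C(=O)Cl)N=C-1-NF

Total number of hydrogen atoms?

Hydrogens are implicit in SMILES; fill each atom to its normal valence:
  2 × C (aromatic): 1 H each → 2
  2 × C (aromatic): no H
  2 × N (aromatic): no H
  1 × C: no H
  1 × Cl: no H
  1 × F: no H
  1 × N: 1 H
  1 × O: no H
  Total hydrogens = 3.

3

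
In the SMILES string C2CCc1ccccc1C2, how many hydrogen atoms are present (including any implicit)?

12

Hydrogens are implicit in SMILES; fill each atom to its normal valence:
  4 × C: 2 H each → 8
  4 × C (aromatic): 1 H each → 4
  2 × C (aromatic): no H
  Total hydrogens = 12.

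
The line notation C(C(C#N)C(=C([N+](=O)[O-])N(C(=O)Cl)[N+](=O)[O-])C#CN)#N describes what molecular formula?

Heavy atoms from the SMILES: 8 C, 1 Cl, 6 N, 5 O.
Implicit hydrogens by atom environment:
  7 × C: no H
  3 × N: no H
  3 × O: no H
  2 × N (charge +1): no H
  2 × O (charge -1): no H
  1 × C: 1 H
  1 × Cl: no H
  1 × N: 2 H
  Total hydrogens = 3.
Molecular formula: C8H3ClN6O5

C8H3ClN6O5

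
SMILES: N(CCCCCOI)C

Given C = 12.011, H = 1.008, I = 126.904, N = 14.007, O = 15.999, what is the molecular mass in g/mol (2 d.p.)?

243.09

Molecular formula: C6H14INO.
M = 6×12.011 + 14×1.008 + 1×126.904 + 1×14.007 + 1×15.999 = 243.09 g/mol.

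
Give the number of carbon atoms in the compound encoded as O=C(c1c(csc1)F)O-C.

6

The symbol for carbon appears 6 times in the SMILES. Lowercase c denotes aromatic carbon and counts toward C.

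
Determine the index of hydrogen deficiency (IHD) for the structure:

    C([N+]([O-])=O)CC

Molecular formula from the SMILES: C3H7NO2.
DoU = (2C + 2 + N − H − X)/2 = (2·3 + 2 + 1 − 7 − 0)/2 = 2/2 = 1.
(Structurally: 0 ring(s) + 1 π bond(s) = 1.)

1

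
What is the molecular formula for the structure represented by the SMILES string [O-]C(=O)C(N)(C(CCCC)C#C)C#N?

C10H13N2O2-

Heavy atoms from the SMILES: 10 C, 2 N, 2 O.
Implicit hydrogens by atom environment:
  4 × C: no H
  3 × C: 2 H each → 6
  2 × C: 1 H each → 2
  1 × C: 3 H
  1 × N: 2 H
  1 × N: no H
  1 × O: no H
  1 × O (charge -1): no H
  Total hydrogens = 13.
Net charge -1.
Molecular formula: C10H13N2O2-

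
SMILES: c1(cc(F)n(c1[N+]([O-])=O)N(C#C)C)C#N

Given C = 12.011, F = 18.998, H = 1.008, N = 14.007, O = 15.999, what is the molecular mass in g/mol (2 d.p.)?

208.15

Molecular formula: C8H5FN4O2.
M = 8×12.011 + 1×18.998 + 5×1.008 + 4×14.007 + 2×15.999 = 208.15 g/mol.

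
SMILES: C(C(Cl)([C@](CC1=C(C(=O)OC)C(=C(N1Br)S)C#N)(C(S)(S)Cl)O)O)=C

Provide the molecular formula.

C13H13BrCl2N2O4S3

Heavy atoms from the SMILES: 1 Br, 13 C, 2 Cl, 2 N, 4 O, 3 S.
Implicit hydrogens by atom environment:
  5 × C: no H
  4 × C (aromatic): no H
  3 × S: 1 H each → 3
  2 × C: 2 H each → 4
  2 × Cl: no H
  2 × O: 1 H each → 2
  2 × O: no H
  1 × Br: no H
  1 × C: 3 H
  1 × C: 1 H
  1 × N (aromatic): no H
  1 × N: no H
  Total hydrogens = 13.
Molecular formula: C13H13BrCl2N2O4S3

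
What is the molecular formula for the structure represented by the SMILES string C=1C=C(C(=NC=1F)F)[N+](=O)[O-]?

Heavy atoms from the SMILES: 5 C, 2 F, 2 N, 2 O.
Implicit hydrogens by atom environment:
  3 × C (aromatic): no H
  2 × C (aromatic): 1 H each → 2
  2 × F: no H
  1 × N (aromatic): no H
  1 × N (charge +1): no H
  1 × O: no H
  1 × O (charge -1): no H
  Total hydrogens = 2.
Molecular formula: C5H2F2N2O2

C5H2F2N2O2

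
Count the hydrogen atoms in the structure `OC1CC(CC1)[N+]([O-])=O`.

9

Hydrogens are implicit in SMILES; fill each atom to its normal valence:
  3 × C: 2 H each → 6
  2 × C: 1 H each → 2
  1 × N (charge +1): no H
  1 × O: 1 H
  1 × O: no H
  1 × O (charge -1): no H
  Total hydrogens = 9.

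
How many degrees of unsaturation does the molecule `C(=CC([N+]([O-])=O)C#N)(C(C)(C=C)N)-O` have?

5

Molecular formula from the SMILES: C8H11N3O3.
DoU = (2C + 2 + N − H − X)/2 = (2·8 + 2 + 3 − 11 − 0)/2 = 10/2 = 5.
(Structurally: 0 ring(s) + 5 π bond(s) = 5.)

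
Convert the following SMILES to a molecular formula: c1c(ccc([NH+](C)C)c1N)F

Heavy atoms from the SMILES: 8 C, 1 F, 2 N.
Implicit hydrogens by atom environment:
  3 × C (aromatic): 1 H each → 3
  3 × C (aromatic): no H
  2 × C: 3 H each → 6
  1 × F: no H
  1 × N: 2 H
  1 × N (charge +1): 1 H
  Total hydrogens = 12.
Net charge +1.
Molecular formula: C8H12FN2+

C8H12FN2+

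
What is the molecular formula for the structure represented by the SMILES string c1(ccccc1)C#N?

Heavy atoms from the SMILES: 7 C, 1 N.
Implicit hydrogens by atom environment:
  5 × C (aromatic): 1 H each → 5
  1 × C (aromatic): no H
  1 × C: no H
  1 × N: no H
  Total hydrogens = 5.
Molecular formula: C7H5N

C7H5N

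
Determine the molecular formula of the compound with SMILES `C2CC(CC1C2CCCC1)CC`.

C12H22

Heavy atoms from the SMILES: 12 C.
Implicit hydrogens by atom environment:
  8 × C: 2 H each → 16
  3 × C: 1 H each → 3
  1 × C: 3 H
  Total hydrogens = 22.
Molecular formula: C12H22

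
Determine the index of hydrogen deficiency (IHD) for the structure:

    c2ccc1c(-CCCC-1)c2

5

Molecular formula from the SMILES: C10H12.
DoU = (2C + 2 + N − H − X)/2 = (2·10 + 2 + 0 − 12 − 0)/2 = 10/2 = 5.
(Structurally: 2 ring(s) + 3 π bond(s) = 5.)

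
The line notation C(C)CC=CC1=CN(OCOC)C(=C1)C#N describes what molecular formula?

Heavy atoms from the SMILES: 12 C, 2 N, 2 O.
Implicit hydrogens by atom environment:
  3 × C: 2 H each → 6
  2 × C: 3 H each → 6
  2 × C (aromatic): 1 H each → 2
  2 × C: 1 H each → 2
  2 × C (aromatic): no H
  2 × O: no H
  1 × C: no H
  1 × N (aromatic): no H
  1 × N: no H
  Total hydrogens = 16.
Molecular formula: C12H16N2O2

C12H16N2O2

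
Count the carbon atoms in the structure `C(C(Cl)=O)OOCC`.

The symbol for carbon appears 4 times in the SMILES. (Cl is a single chlorine, not C + l.)

4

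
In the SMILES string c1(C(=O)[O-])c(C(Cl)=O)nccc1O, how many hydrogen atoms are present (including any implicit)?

3

Hydrogens are implicit in SMILES; fill each atom to its normal valence:
  3 × C (aromatic): no H
  2 × C (aromatic): 1 H each → 2
  2 × C: no H
  2 × O: no H
  1 × Cl: no H
  1 × N (aromatic): no H
  1 × O: 1 H
  1 × O (charge -1): no H
  Total hydrogens = 3.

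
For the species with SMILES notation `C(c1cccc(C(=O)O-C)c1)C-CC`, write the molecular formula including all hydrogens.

C12H16O2

Heavy atoms from the SMILES: 12 C, 2 O.
Implicit hydrogens by atom environment:
  4 × C (aromatic): 1 H each → 4
  3 × C: 2 H each → 6
  2 × C: 3 H each → 6
  2 × C (aromatic): no H
  2 × O: no H
  1 × C: no H
  Total hydrogens = 16.
Molecular formula: C12H16O2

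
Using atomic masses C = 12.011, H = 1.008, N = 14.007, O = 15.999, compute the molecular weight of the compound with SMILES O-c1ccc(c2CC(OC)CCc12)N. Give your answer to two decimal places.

Molecular formula: C11H15NO2.
M = 11×12.011 + 15×1.008 + 1×14.007 + 2×15.999 = 193.25 g/mol.

193.25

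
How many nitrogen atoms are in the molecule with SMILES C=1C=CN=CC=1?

The symbol for nitrogen appears 1 time in the SMILES.

1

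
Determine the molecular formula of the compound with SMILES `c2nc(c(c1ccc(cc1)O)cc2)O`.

C11H9NO2

Heavy atoms from the SMILES: 11 C, 1 N, 2 O.
Implicit hydrogens by atom environment:
  7 × C (aromatic): 1 H each → 7
  4 × C (aromatic): no H
  2 × O: 1 H each → 2
  1 × N (aromatic): no H
  Total hydrogens = 9.
Molecular formula: C11H9NO2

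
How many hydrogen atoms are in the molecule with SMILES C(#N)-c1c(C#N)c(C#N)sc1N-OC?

Hydrogens are implicit in SMILES; fill each atom to its normal valence:
  4 × C (aromatic): no H
  3 × C: no H
  3 × N: no H
  1 × C: 3 H
  1 × N: 1 H
  1 × O: no H
  1 × S (aromatic): no H
  Total hydrogens = 4.

4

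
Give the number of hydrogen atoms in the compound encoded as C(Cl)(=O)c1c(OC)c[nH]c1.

Hydrogens are implicit in SMILES; fill each atom to its normal valence:
  2 × C (aromatic): 1 H each → 2
  2 × C (aromatic): no H
  2 × O: no H
  1 × C: 3 H
  1 × C: no H
  1 × Cl: no H
  1 × N (aromatic): 1 H
  Total hydrogens = 6.

6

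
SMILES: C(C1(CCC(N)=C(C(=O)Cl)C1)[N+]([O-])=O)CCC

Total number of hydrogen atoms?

Hydrogens are implicit in SMILES; fill each atom to its normal valence:
  6 × C: 2 H each → 12
  4 × C: no H
  2 × O: no H
  1 × C: 3 H
  1 × Cl: no H
  1 × N: 2 H
  1 × N (charge +1): no H
  1 × O (charge -1): no H
  Total hydrogens = 17.

17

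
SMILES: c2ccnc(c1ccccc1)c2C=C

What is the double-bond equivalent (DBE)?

Molecular formula from the SMILES: C13H11N.
DoU = (2C + 2 + N − H − X)/2 = (2·13 + 2 + 1 − 11 − 0)/2 = 18/2 = 9.
(Structurally: 2 ring(s) + 7 π bond(s) = 9.)

9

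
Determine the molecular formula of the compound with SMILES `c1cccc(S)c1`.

Heavy atoms from the SMILES: 6 C, 1 S.
Implicit hydrogens by atom environment:
  5 × C (aromatic): 1 H each → 5
  1 × C (aromatic): no H
  1 × S: 1 H
  Total hydrogens = 6.
Molecular formula: C6H6S

C6H6S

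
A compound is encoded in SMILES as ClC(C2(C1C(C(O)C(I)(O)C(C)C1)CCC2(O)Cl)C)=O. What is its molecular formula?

Heavy atoms from the SMILES: 13 C, 2 Cl, 1 I, 4 O.
Implicit hydrogens by atom environment:
  4 × C: 1 H each → 4
  4 × C: no H
  3 × C: 2 H each → 6
  3 × O: 1 H each → 3
  2 × C: 3 H each → 6
  2 × Cl: no H
  1 × I: no H
  1 × O: no H
  Total hydrogens = 19.
Molecular formula: C13H19Cl2IO4

C13H19Cl2IO4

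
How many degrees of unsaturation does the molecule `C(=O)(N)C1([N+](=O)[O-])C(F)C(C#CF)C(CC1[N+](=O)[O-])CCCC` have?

Molecular formula from the SMILES: C13H17F2N3O5.
DoU = (2C + 2 + N − H − X)/2 = (2·13 + 2 + 3 − 17 − 2)/2 = 12/2 = 6.
(Structurally: 1 ring(s) + 5 π bond(s) = 6.)

6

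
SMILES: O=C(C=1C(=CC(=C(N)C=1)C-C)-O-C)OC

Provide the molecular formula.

Heavy atoms from the SMILES: 11 C, 1 N, 3 O.
Implicit hydrogens by atom environment:
  4 × C (aromatic): no H
  3 × C: 3 H each → 9
  3 × O: no H
  2 × C (aromatic): 1 H each → 2
  1 × C: 2 H
  1 × C: no H
  1 × N: 2 H
  Total hydrogens = 15.
Molecular formula: C11H15NO3

C11H15NO3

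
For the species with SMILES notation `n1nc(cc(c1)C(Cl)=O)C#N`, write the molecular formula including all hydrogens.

C6H2ClN3O

Heavy atoms from the SMILES: 6 C, 1 Cl, 3 N, 1 O.
Implicit hydrogens by atom environment:
  2 × C (aromatic): 1 H each → 2
  2 × C (aromatic): no H
  2 × C: no H
  2 × N (aromatic): no H
  1 × Cl: no H
  1 × N: no H
  1 × O: no H
  Total hydrogens = 2.
Molecular formula: C6H2ClN3O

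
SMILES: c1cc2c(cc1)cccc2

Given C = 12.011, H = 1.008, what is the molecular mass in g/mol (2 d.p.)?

Molecular formula: C10H8.
M = 10×12.011 + 8×1.008 = 128.17 g/mol.

128.17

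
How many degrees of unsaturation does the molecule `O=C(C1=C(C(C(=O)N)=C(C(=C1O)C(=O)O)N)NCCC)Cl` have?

Molecular formula from the SMILES: C12H14ClN3O5.
DoU = (2C + 2 + N − H − X)/2 = (2·12 + 2 + 3 − 14 − 1)/2 = 14/2 = 7.
(Structurally: 1 ring(s) + 6 π bond(s) = 7.)

7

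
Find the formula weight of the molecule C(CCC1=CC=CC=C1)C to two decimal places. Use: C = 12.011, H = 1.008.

Molecular formula: C10H14.
M = 10×12.011 + 14×1.008 = 134.22 g/mol.

134.22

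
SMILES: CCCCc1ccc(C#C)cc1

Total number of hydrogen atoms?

14

Hydrogens are implicit in SMILES; fill each atom to its normal valence:
  4 × C (aromatic): 1 H each → 4
  3 × C: 2 H each → 6
  2 × C (aromatic): no H
  1 × C: 3 H
  1 × C: 1 H
  1 × C: no H
  Total hydrogens = 14.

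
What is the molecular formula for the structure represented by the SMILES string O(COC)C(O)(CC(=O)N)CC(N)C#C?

C9H16N2O4

Heavy atoms from the SMILES: 9 C, 2 N, 4 O.
Implicit hydrogens by atom environment:
  3 × C: 2 H each → 6
  3 × C: no H
  3 × O: no H
  2 × C: 1 H each → 2
  2 × N: 2 H each → 4
  1 × C: 3 H
  1 × O: 1 H
  Total hydrogens = 16.
Molecular formula: C9H16N2O4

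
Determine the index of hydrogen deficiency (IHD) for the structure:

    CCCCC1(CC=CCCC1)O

2

Molecular formula from the SMILES: C11H20O.
DoU = (2C + 2 + N − H − X)/2 = (2·11 + 2 + 0 − 20 − 0)/2 = 4/2 = 2.
(Structurally: 1 ring(s) + 1 π bond(s) = 2.)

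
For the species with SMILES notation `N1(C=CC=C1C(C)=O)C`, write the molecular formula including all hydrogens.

Heavy atoms from the SMILES: 7 C, 1 N, 1 O.
Implicit hydrogens by atom environment:
  3 × C (aromatic): 1 H each → 3
  2 × C: 3 H each → 6
  1 × C (aromatic): no H
  1 × C: no H
  1 × N (aromatic): no H
  1 × O: no H
  Total hydrogens = 9.
Molecular formula: C7H9NO

C7H9NO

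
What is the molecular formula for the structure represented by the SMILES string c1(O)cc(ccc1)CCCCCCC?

C13H20O

Heavy atoms from the SMILES: 13 C, 1 O.
Implicit hydrogens by atom environment:
  6 × C: 2 H each → 12
  4 × C (aromatic): 1 H each → 4
  2 × C (aromatic): no H
  1 × C: 3 H
  1 × O: 1 H
  Total hydrogens = 20.
Molecular formula: C13H20O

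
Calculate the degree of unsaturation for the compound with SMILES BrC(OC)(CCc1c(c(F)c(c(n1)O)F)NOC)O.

Molecular formula from the SMILES: C10H13BrF2N2O4.
DoU = (2C + 2 + N − H − X)/2 = (2·10 + 2 + 2 − 13 − 3)/2 = 8/2 = 4.
(Structurally: 1 ring(s) + 3 π bond(s) = 4.)

4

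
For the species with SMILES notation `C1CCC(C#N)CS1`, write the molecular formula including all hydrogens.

Heavy atoms from the SMILES: 6 C, 1 N, 1 S.
Implicit hydrogens by atom environment:
  4 × C: 2 H each → 8
  1 × C: 1 H
  1 × C: no H
  1 × N: no H
  1 × S: no H
  Total hydrogens = 9.
Molecular formula: C6H9NS

C6H9NS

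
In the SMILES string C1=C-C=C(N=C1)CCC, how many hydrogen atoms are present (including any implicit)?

Hydrogens are implicit in SMILES; fill each atom to its normal valence:
  4 × C (aromatic): 1 H each → 4
  2 × C: 2 H each → 4
  1 × C: 3 H
  1 × C (aromatic): no H
  1 × N (aromatic): no H
  Total hydrogens = 11.

11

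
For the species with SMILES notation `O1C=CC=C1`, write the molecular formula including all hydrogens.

C4H4O

Heavy atoms from the SMILES: 4 C, 1 O.
Implicit hydrogens by atom environment:
  4 × C (aromatic): 1 H each → 4
  1 × O (aromatic): no H
  Total hydrogens = 4.
Molecular formula: C4H4O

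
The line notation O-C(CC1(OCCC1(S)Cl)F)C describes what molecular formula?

C7H12ClFO2S

Heavy atoms from the SMILES: 7 C, 1 Cl, 1 F, 2 O, 1 S.
Implicit hydrogens by atom environment:
  3 × C: 2 H each → 6
  2 × C: no H
  1 × C: 3 H
  1 × C: 1 H
  1 × Cl: no H
  1 × F: no H
  1 × O: 1 H
  1 × O: no H
  1 × S: 1 H
  Total hydrogens = 12.
Molecular formula: C7H12ClFO2S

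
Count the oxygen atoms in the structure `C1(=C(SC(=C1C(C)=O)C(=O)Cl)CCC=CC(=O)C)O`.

The symbol for oxygen appears 4 times in the SMILES.

4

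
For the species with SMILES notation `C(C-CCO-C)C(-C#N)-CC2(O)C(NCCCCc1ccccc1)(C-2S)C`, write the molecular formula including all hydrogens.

C22H34N2O2S

Heavy atoms from the SMILES: 22 C, 2 N, 2 O, 1 S.
Implicit hydrogens by atom environment:
  9 × C: 2 H each → 18
  5 × C (aromatic): 1 H each → 5
  3 × C: no H
  2 × C: 3 H each → 6
  2 × C: 1 H each → 2
  1 × C (aromatic): no H
  1 × N: 1 H
  1 × N: no H
  1 × O: 1 H
  1 × O: no H
  1 × S: 1 H
  Total hydrogens = 34.
Molecular formula: C22H34N2O2S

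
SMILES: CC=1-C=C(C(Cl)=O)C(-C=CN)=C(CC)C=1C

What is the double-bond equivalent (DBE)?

Molecular formula from the SMILES: C13H16ClNO.
DoU = (2C + 2 + N − H − X)/2 = (2·13 + 2 + 1 − 16 − 1)/2 = 12/2 = 6.
(Structurally: 1 ring(s) + 5 π bond(s) = 6.)

6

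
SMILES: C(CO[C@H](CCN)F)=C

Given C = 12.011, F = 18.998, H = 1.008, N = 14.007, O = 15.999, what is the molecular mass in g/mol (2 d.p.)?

Molecular formula: C6H12FNO.
M = 6×12.011 + 1×18.998 + 12×1.008 + 1×14.007 + 1×15.999 = 133.17 g/mol.

133.17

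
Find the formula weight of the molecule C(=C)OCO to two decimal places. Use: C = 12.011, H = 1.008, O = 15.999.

Molecular formula: C3H6O2.
M = 3×12.011 + 6×1.008 + 2×15.999 = 74.08 g/mol.

74.08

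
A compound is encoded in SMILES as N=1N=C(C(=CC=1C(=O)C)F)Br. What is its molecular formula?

C6H4BrFN2O

Heavy atoms from the SMILES: 1 Br, 6 C, 1 F, 2 N, 1 O.
Implicit hydrogens by atom environment:
  3 × C (aromatic): no H
  2 × N (aromatic): no H
  1 × Br: no H
  1 × C: 3 H
  1 × C (aromatic): 1 H
  1 × C: no H
  1 × F: no H
  1 × O: no H
  Total hydrogens = 4.
Molecular formula: C6H4BrFN2O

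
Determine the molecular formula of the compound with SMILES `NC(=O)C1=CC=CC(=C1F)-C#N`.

Heavy atoms from the SMILES: 8 C, 1 F, 2 N, 1 O.
Implicit hydrogens by atom environment:
  3 × C (aromatic): 1 H each → 3
  3 × C (aromatic): no H
  2 × C: no H
  1 × F: no H
  1 × N: 2 H
  1 × N: no H
  1 × O: no H
  Total hydrogens = 5.
Molecular formula: C8H5FN2O

C8H5FN2O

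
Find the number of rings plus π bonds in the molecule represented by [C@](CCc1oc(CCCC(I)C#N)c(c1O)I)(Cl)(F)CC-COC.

Molecular formula from the SMILES: C16H21ClFI2NO3.
DoU = (2C + 2 + N − H − X)/2 = (2·16 + 2 + 1 − 21 − 4)/2 = 10/2 = 5.
(Structurally: 1 ring(s) + 4 π bond(s) = 5.)

5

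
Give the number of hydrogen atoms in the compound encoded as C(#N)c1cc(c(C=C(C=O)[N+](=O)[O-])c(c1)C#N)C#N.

Hydrogens are implicit in SMILES; fill each atom to its normal valence:
  4 × C (aromatic): no H
  4 × C: no H
  3 × N: no H
  2 × C (aromatic): 1 H each → 2
  2 × C: 1 H each → 2
  2 × O: no H
  1 × N (charge +1): no H
  1 × O (charge -1): no H
  Total hydrogens = 4.

4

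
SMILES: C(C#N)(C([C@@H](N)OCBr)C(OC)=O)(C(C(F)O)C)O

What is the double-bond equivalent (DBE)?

Molecular formula from the SMILES: C10H16BrFN2O5.
DoU = (2C + 2 + N − H − X)/2 = (2·10 + 2 + 2 − 16 − 2)/2 = 6/2 = 3.
(Structurally: 0 ring(s) + 3 π bond(s) = 3.)

3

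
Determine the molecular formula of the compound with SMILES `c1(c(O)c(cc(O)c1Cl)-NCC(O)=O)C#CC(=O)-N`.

C11H9ClN2O5

Heavy atoms from the SMILES: 11 C, 1 Cl, 2 N, 5 O.
Implicit hydrogens by atom environment:
  5 × C (aromatic): no H
  4 × C: no H
  3 × O: 1 H each → 3
  2 × O: no H
  1 × C: 2 H
  1 × C (aromatic): 1 H
  1 × Cl: no H
  1 × N: 2 H
  1 × N: 1 H
  Total hydrogens = 9.
Molecular formula: C11H9ClN2O5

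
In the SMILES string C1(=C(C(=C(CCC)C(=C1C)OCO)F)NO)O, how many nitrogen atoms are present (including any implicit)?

The symbol for nitrogen appears 1 time in the SMILES.

1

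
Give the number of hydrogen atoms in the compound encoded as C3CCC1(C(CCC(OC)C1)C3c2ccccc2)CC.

Hydrogens are implicit in SMILES; fill each atom to its normal valence:
  7 × C: 2 H each → 14
  5 × C (aromatic): 1 H each → 5
  3 × C: 1 H each → 3
  2 × C: 3 H each → 6
  1 × C: no H
  1 × C (aromatic): no H
  1 × O: no H
  Total hydrogens = 28.

28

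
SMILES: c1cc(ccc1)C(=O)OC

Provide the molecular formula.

C8H8O2

Heavy atoms from the SMILES: 8 C, 2 O.
Implicit hydrogens by atom environment:
  5 × C (aromatic): 1 H each → 5
  2 × O: no H
  1 × C: 3 H
  1 × C (aromatic): no H
  1 × C: no H
  Total hydrogens = 8.
Molecular formula: C8H8O2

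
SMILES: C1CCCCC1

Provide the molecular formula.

Heavy atoms from the SMILES: 6 C.
Implicit hydrogens by atom environment:
  6 × C: 2 H each → 12
  Total hydrogens = 12.
Molecular formula: C6H12

C6H12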